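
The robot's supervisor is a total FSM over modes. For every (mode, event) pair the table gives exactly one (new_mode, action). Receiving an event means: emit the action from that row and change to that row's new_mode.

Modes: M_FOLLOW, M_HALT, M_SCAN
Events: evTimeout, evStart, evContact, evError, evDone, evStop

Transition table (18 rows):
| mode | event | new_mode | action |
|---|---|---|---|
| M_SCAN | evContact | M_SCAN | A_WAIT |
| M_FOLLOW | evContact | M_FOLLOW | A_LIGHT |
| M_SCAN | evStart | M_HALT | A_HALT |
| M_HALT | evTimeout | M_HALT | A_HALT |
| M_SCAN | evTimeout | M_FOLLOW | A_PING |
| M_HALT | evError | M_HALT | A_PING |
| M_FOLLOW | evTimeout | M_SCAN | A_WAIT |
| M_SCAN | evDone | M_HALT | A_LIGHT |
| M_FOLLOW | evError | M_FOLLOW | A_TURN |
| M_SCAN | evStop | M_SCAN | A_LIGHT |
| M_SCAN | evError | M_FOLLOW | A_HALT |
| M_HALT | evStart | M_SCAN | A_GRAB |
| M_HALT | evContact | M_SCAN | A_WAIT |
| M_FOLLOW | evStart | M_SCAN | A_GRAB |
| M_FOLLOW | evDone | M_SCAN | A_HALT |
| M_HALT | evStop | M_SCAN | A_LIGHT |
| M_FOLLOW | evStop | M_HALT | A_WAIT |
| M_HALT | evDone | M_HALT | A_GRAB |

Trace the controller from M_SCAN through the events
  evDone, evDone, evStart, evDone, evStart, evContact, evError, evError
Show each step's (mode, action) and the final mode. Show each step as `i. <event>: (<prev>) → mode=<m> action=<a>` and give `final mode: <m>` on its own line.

1. evDone: (M_SCAN) → mode=M_HALT action=A_LIGHT
2. evDone: (M_HALT) → mode=M_HALT action=A_GRAB
3. evStart: (M_HALT) → mode=M_SCAN action=A_GRAB
4. evDone: (M_SCAN) → mode=M_HALT action=A_LIGHT
5. evStart: (M_HALT) → mode=M_SCAN action=A_GRAB
6. evContact: (M_SCAN) → mode=M_SCAN action=A_WAIT
7. evError: (M_SCAN) → mode=M_FOLLOW action=A_HALT
8. evError: (M_FOLLOW) → mode=M_FOLLOW action=A_TURN

final mode: M_FOLLOW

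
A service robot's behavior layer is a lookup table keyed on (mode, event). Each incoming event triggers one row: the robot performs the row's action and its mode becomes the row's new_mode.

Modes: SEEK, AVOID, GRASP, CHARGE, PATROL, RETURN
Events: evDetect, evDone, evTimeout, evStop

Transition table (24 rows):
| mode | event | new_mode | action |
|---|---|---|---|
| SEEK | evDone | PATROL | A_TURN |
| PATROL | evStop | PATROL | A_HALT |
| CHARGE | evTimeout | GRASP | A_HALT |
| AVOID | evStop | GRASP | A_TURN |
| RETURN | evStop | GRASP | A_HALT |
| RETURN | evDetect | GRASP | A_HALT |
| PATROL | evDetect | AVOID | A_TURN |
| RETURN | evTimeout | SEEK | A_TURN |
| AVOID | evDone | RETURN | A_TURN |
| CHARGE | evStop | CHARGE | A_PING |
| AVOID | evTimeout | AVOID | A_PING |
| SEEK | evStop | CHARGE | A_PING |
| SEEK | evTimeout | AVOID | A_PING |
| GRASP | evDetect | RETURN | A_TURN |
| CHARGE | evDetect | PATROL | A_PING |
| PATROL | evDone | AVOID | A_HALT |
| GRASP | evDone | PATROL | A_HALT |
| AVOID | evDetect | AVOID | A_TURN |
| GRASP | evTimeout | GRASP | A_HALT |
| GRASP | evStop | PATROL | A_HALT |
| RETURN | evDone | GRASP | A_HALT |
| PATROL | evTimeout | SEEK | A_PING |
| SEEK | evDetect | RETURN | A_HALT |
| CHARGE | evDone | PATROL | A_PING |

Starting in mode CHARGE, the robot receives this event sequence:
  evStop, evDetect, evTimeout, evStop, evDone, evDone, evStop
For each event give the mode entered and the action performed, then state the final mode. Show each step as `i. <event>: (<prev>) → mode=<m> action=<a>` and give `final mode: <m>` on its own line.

final mode: GRASP

1. evStop: (CHARGE) → mode=CHARGE action=A_PING
2. evDetect: (CHARGE) → mode=PATROL action=A_PING
3. evTimeout: (PATROL) → mode=SEEK action=A_PING
4. evStop: (SEEK) → mode=CHARGE action=A_PING
5. evDone: (CHARGE) → mode=PATROL action=A_PING
6. evDone: (PATROL) → mode=AVOID action=A_HALT
7. evStop: (AVOID) → mode=GRASP action=A_TURN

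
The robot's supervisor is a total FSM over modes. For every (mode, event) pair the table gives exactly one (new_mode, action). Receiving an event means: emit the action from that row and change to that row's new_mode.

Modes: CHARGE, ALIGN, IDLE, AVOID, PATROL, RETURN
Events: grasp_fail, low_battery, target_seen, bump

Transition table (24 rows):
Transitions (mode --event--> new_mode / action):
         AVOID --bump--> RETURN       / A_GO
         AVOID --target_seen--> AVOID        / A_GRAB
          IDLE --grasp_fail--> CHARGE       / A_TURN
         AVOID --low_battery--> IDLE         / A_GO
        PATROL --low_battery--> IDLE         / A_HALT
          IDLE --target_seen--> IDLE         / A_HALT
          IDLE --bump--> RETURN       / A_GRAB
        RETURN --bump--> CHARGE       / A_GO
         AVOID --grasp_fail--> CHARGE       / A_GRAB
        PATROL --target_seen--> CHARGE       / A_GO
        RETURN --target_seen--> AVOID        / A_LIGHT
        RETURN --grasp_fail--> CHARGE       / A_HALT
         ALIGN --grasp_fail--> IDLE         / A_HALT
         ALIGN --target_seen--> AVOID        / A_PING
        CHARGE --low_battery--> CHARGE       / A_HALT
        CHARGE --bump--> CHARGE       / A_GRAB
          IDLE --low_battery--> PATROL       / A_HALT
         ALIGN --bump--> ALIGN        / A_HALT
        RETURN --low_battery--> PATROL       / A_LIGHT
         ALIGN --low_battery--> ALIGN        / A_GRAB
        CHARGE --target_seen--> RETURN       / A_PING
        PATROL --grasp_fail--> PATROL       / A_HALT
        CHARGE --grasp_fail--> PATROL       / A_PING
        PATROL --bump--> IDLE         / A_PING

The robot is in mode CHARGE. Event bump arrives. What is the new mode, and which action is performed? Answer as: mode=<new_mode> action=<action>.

mode=CHARGE action=A_GRAB

current mode = CHARGE; filter table to that mode:
  (CHARGE, low_battery) → (CHARGE, A_HALT)
  (CHARGE, bump) → (CHARGE, A_GRAB)  ← event matches
  (CHARGE, target_seen) → (RETURN, A_PING)
  (CHARGE, grasp_fail) → (PATROL, A_PING)
event = bump selects (CHARGE, A_GRAB)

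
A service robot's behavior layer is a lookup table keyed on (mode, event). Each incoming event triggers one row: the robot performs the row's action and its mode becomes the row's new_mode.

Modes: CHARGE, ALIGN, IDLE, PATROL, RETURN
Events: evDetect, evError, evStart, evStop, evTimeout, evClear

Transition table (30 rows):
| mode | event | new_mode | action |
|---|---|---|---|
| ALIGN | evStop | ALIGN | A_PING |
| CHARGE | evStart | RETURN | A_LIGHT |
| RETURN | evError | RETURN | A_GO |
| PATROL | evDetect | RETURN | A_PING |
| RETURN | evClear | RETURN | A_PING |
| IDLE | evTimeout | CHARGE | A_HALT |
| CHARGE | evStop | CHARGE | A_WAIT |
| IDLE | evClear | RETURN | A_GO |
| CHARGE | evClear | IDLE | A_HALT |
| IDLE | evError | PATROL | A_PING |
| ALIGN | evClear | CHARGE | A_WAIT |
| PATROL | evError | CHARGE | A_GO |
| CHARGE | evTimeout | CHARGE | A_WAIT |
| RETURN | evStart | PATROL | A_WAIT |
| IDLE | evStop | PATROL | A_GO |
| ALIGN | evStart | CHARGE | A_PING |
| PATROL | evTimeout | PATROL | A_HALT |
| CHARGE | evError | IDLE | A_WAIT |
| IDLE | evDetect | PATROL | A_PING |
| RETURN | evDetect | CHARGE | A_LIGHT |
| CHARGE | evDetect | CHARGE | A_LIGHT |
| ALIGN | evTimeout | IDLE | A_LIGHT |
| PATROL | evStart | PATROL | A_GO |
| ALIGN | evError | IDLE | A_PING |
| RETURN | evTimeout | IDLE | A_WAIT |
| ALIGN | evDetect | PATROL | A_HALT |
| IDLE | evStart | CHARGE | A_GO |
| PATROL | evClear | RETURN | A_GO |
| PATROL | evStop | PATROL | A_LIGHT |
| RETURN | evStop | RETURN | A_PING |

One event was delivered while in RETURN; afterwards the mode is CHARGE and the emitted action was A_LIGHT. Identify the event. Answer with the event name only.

try evDetect: (RETURN, evDetect) → (CHARGE, A_LIGHT)  ← matches
try evError: (RETURN, evError) → (RETURN, A_GO)
try evStart: (RETURN, evStart) → (PATROL, A_WAIT)
try evStop: (RETURN, evStop) → (RETURN, A_PING)
try evTimeout: (RETURN, evTimeout) → (IDLE, A_WAIT)
try evClear: (RETURN, evClear) → (RETURN, A_PING)

evDetect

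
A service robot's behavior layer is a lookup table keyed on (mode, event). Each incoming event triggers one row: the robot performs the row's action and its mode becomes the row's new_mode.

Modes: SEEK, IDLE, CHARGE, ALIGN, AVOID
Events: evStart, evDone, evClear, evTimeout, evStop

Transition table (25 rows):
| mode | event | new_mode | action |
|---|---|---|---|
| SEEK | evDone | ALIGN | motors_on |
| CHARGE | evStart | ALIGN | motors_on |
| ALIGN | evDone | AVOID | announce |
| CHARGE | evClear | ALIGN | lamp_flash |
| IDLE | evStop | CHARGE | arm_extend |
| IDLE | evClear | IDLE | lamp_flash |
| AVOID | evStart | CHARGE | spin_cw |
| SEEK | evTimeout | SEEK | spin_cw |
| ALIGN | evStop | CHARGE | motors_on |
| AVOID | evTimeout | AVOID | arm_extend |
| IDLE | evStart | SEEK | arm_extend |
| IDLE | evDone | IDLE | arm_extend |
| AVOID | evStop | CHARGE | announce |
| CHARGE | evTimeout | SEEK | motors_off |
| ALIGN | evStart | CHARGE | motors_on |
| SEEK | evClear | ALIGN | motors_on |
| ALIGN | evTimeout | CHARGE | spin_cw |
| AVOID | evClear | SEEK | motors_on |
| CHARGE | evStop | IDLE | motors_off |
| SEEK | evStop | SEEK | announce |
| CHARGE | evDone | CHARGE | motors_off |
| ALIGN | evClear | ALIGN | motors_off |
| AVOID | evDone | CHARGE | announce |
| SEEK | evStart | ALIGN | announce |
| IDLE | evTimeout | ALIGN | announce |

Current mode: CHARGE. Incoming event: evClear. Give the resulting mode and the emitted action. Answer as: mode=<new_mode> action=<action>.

mode=ALIGN action=lamp_flash

current mode = CHARGE; filter table to that mode:
  (CHARGE, evStart) → (ALIGN, motors_on)
  (CHARGE, evClear) → (ALIGN, lamp_flash)  ← event matches
  (CHARGE, evTimeout) → (SEEK, motors_off)
  (CHARGE, evStop) → (IDLE, motors_off)
  (CHARGE, evDone) → (CHARGE, motors_off)
event = evClear selects (ALIGN, lamp_flash)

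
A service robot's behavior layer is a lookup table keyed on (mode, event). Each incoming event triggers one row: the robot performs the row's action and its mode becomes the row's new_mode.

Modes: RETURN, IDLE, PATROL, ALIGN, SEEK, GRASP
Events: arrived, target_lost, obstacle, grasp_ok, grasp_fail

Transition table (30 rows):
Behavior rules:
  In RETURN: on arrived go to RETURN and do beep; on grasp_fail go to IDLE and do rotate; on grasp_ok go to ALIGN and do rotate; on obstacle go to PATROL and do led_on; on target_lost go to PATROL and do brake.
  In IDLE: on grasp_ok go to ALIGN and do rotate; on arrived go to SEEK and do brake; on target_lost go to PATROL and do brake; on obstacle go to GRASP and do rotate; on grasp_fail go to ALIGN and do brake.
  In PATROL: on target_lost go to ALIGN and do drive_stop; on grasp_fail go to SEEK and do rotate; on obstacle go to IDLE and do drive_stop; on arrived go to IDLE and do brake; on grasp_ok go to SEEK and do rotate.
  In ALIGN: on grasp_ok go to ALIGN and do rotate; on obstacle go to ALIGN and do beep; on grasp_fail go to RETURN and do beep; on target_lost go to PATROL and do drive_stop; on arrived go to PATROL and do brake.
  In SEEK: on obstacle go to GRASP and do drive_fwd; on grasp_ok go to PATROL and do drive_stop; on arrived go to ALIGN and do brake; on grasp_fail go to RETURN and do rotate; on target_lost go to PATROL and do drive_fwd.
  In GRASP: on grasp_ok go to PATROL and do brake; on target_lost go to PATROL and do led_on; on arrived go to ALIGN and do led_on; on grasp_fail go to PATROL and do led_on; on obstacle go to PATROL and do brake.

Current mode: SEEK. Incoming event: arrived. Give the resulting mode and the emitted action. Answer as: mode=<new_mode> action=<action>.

mode=ALIGN action=brake

current mode = SEEK; filter table to that mode:
  (SEEK, obstacle) → (GRASP, drive_fwd)
  (SEEK, grasp_ok) → (PATROL, drive_stop)
  (SEEK, arrived) → (ALIGN, brake)  ← event matches
  (SEEK, grasp_fail) → (RETURN, rotate)
  (SEEK, target_lost) → (PATROL, drive_fwd)
event = arrived selects (ALIGN, brake)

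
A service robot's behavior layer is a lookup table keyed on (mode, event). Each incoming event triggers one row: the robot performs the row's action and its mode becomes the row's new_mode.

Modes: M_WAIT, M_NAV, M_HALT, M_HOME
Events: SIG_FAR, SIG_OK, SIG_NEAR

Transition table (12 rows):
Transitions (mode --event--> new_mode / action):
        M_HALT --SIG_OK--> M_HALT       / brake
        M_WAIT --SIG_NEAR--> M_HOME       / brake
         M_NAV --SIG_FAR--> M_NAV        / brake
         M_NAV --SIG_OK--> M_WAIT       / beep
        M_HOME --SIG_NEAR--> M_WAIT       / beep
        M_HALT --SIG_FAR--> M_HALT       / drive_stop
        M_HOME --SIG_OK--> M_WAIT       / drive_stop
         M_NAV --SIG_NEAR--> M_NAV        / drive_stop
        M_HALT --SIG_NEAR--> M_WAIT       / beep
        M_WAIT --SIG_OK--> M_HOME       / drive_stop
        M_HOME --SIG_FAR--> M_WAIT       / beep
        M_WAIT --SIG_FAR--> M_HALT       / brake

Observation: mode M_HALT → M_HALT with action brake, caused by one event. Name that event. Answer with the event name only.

try SIG_FAR: (M_HALT, SIG_FAR) → (M_HALT, drive_stop)
try SIG_OK: (M_HALT, SIG_OK) → (M_HALT, brake)  ← matches
try SIG_NEAR: (M_HALT, SIG_NEAR) → (M_WAIT, beep)

SIG_OK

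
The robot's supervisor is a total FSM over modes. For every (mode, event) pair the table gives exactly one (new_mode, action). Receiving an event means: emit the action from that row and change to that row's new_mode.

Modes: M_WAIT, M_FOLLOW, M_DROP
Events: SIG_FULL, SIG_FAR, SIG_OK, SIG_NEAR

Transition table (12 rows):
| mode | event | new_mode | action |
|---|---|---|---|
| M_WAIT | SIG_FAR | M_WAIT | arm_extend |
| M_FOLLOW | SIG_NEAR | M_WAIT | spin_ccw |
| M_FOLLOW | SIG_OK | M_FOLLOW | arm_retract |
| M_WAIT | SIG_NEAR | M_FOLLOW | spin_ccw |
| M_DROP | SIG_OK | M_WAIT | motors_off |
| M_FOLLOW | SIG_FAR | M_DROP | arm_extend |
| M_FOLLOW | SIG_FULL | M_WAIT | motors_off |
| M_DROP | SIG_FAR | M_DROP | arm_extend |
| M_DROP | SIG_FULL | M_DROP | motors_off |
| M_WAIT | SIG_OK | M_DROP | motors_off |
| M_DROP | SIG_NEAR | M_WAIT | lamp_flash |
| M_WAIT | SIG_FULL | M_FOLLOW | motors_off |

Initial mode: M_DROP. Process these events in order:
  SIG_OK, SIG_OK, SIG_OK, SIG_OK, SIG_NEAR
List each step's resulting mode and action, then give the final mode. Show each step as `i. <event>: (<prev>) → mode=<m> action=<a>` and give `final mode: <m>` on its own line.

final mode: M_WAIT

1. SIG_OK: (M_DROP) → mode=M_WAIT action=motors_off
2. SIG_OK: (M_WAIT) → mode=M_DROP action=motors_off
3. SIG_OK: (M_DROP) → mode=M_WAIT action=motors_off
4. SIG_OK: (M_WAIT) → mode=M_DROP action=motors_off
5. SIG_NEAR: (M_DROP) → mode=M_WAIT action=lamp_flash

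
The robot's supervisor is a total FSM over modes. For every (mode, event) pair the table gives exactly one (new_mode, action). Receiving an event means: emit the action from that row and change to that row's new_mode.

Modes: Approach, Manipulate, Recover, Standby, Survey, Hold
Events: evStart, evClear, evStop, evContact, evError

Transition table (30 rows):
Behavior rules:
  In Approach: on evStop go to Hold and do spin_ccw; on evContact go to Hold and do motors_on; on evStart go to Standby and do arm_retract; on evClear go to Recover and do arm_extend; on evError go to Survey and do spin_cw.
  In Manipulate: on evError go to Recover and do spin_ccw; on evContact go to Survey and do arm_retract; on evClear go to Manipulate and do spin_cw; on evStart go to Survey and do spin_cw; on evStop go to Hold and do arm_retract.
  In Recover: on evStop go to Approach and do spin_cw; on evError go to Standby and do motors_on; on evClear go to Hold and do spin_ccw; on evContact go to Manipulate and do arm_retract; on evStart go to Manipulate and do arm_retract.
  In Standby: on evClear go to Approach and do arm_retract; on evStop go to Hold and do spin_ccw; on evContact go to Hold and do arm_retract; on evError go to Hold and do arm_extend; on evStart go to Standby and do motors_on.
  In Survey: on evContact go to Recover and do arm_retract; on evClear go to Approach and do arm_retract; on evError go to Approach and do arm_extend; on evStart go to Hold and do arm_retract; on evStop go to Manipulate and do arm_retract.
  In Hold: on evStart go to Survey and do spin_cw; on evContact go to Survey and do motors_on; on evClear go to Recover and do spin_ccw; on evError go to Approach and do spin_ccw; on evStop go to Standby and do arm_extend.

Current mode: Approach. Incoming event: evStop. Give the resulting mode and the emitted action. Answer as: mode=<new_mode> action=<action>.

mode=Hold action=spin_ccw

current mode = Approach; filter table to that mode:
  (Approach, evStop) → (Hold, spin_ccw)  ← event matches
  (Approach, evContact) → (Hold, motors_on)
  (Approach, evStart) → (Standby, arm_retract)
  (Approach, evClear) → (Recover, arm_extend)
  (Approach, evError) → (Survey, spin_cw)
event = evStop selects (Hold, spin_ccw)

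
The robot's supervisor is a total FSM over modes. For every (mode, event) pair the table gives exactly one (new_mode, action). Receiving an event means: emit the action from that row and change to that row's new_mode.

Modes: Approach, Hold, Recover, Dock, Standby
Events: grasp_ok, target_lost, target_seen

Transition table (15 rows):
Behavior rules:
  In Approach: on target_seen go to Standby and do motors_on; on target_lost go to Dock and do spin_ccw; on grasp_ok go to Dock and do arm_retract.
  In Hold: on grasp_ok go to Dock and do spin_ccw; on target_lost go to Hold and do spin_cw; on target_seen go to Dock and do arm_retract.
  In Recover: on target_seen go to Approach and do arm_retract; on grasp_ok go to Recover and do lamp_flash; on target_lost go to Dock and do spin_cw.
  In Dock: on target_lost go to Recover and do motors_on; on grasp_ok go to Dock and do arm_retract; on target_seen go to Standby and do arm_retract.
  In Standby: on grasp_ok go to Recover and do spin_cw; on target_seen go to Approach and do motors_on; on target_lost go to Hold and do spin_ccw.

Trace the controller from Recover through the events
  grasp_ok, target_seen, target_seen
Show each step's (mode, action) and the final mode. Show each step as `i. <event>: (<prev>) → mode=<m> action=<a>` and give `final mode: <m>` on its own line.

1. grasp_ok: (Recover) → mode=Recover action=lamp_flash
2. target_seen: (Recover) → mode=Approach action=arm_retract
3. target_seen: (Approach) → mode=Standby action=motors_on

final mode: Standby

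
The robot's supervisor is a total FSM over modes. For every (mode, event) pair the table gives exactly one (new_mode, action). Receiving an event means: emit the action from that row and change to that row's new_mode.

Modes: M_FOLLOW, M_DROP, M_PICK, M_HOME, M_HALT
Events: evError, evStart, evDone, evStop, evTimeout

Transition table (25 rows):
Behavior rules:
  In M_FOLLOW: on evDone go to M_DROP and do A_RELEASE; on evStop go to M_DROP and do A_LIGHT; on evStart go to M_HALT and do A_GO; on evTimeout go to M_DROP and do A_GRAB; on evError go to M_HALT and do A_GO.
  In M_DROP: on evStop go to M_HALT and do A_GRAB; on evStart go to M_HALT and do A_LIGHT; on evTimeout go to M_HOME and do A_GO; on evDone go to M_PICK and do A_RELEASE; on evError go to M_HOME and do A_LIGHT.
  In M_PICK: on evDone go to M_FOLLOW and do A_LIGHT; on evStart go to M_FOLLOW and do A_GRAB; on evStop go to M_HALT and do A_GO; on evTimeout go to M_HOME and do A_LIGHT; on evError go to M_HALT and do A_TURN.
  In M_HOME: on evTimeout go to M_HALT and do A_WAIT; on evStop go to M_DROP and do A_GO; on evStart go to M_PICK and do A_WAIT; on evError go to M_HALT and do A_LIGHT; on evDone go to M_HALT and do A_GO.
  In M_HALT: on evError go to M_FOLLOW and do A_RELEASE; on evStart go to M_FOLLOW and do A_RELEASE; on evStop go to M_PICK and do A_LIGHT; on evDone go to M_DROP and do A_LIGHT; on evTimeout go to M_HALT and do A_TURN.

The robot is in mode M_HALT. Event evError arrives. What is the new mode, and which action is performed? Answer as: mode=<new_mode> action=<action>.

current mode = M_HALT; filter table to that mode:
  (M_HALT, evError) → (M_FOLLOW, A_RELEASE)  ← event matches
  (M_HALT, evStart) → (M_FOLLOW, A_RELEASE)
  (M_HALT, evStop) → (M_PICK, A_LIGHT)
  (M_HALT, evDone) → (M_DROP, A_LIGHT)
  (M_HALT, evTimeout) → (M_HALT, A_TURN)
event = evError selects (M_FOLLOW, A_RELEASE)

mode=M_FOLLOW action=A_RELEASE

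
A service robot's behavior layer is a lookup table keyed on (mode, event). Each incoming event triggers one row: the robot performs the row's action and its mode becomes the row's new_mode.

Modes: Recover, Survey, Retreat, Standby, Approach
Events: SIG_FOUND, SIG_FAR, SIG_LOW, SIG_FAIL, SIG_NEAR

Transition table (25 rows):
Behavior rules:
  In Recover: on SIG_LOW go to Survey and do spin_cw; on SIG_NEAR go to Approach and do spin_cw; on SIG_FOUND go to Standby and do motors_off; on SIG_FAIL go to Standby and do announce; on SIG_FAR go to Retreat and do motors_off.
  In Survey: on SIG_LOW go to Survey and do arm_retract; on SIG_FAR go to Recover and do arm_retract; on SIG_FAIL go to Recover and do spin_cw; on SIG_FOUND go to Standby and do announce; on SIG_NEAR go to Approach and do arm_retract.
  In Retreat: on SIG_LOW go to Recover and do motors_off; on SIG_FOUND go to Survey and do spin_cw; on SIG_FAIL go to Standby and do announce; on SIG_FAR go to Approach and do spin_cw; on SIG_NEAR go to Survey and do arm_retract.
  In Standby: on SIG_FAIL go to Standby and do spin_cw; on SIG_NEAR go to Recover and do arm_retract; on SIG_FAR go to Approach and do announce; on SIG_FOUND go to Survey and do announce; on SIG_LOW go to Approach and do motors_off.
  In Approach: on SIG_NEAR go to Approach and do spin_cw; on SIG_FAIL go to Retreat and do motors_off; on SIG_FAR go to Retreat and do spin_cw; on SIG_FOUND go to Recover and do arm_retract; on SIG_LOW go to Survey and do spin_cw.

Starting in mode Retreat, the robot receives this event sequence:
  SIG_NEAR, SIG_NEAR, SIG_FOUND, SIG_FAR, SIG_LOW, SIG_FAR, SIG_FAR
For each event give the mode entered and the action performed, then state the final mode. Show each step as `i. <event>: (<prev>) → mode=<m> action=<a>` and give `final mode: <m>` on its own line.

1. SIG_NEAR: (Retreat) → mode=Survey action=arm_retract
2. SIG_NEAR: (Survey) → mode=Approach action=arm_retract
3. SIG_FOUND: (Approach) → mode=Recover action=arm_retract
4. SIG_FAR: (Recover) → mode=Retreat action=motors_off
5. SIG_LOW: (Retreat) → mode=Recover action=motors_off
6. SIG_FAR: (Recover) → mode=Retreat action=motors_off
7. SIG_FAR: (Retreat) → mode=Approach action=spin_cw

final mode: Approach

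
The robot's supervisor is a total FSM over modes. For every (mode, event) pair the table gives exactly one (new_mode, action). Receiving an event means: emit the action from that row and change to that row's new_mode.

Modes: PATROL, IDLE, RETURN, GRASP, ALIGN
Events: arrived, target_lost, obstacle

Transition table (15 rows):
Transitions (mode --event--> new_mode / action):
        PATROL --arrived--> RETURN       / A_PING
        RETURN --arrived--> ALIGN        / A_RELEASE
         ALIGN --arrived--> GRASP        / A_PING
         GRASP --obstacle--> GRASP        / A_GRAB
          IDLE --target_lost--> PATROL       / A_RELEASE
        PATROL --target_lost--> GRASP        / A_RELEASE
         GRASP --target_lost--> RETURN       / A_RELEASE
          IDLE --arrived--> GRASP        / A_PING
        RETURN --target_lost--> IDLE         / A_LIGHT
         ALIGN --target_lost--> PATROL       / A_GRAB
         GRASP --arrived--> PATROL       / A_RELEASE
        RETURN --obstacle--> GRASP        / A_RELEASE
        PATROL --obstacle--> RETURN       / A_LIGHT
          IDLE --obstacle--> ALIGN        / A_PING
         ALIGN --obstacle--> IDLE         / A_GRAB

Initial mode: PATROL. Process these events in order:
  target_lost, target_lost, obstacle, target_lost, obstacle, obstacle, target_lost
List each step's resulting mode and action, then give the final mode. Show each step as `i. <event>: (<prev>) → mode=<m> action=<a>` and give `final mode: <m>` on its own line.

final mode: RETURN

1. target_lost: (PATROL) → mode=GRASP action=A_RELEASE
2. target_lost: (GRASP) → mode=RETURN action=A_RELEASE
3. obstacle: (RETURN) → mode=GRASP action=A_RELEASE
4. target_lost: (GRASP) → mode=RETURN action=A_RELEASE
5. obstacle: (RETURN) → mode=GRASP action=A_RELEASE
6. obstacle: (GRASP) → mode=GRASP action=A_GRAB
7. target_lost: (GRASP) → mode=RETURN action=A_RELEASE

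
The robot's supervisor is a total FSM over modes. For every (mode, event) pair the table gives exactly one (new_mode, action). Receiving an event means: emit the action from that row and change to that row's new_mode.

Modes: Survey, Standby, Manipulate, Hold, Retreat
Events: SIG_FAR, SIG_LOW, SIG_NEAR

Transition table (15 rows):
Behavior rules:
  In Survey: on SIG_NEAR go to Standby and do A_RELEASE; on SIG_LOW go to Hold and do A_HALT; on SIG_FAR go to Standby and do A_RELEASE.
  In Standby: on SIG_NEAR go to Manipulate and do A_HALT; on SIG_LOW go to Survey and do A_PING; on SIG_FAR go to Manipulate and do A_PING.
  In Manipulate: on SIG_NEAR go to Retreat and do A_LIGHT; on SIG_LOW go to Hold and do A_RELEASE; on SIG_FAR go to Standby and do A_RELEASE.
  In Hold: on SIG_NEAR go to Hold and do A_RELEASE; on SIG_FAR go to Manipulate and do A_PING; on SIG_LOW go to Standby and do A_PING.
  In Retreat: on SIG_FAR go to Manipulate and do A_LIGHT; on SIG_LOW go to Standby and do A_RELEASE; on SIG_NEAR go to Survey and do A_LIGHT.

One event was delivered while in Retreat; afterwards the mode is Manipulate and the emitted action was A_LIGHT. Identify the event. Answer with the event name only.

SIG_FAR

try SIG_FAR: (Retreat, SIG_FAR) → (Manipulate, A_LIGHT)  ← matches
try SIG_LOW: (Retreat, SIG_LOW) → (Standby, A_RELEASE)
try SIG_NEAR: (Retreat, SIG_NEAR) → (Survey, A_LIGHT)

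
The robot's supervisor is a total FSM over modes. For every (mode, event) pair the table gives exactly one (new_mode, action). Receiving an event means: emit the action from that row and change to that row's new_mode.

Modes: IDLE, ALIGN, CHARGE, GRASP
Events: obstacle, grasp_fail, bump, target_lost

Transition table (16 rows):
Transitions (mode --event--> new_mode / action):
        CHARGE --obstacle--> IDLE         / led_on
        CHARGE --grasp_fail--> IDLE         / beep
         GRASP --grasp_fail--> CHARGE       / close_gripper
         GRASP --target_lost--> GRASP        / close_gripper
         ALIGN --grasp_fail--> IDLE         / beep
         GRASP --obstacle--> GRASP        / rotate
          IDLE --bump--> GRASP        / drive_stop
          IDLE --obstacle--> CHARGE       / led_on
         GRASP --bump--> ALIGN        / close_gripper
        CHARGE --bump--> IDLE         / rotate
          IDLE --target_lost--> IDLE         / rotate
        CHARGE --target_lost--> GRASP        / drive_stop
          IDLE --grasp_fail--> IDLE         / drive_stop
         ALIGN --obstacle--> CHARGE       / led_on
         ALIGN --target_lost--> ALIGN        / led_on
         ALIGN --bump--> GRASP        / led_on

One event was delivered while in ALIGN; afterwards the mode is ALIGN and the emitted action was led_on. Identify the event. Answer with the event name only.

try obstacle: (ALIGN, obstacle) → (CHARGE, led_on)
try grasp_fail: (ALIGN, grasp_fail) → (IDLE, beep)
try bump: (ALIGN, bump) → (GRASP, led_on)
try target_lost: (ALIGN, target_lost) → (ALIGN, led_on)  ← matches

target_lost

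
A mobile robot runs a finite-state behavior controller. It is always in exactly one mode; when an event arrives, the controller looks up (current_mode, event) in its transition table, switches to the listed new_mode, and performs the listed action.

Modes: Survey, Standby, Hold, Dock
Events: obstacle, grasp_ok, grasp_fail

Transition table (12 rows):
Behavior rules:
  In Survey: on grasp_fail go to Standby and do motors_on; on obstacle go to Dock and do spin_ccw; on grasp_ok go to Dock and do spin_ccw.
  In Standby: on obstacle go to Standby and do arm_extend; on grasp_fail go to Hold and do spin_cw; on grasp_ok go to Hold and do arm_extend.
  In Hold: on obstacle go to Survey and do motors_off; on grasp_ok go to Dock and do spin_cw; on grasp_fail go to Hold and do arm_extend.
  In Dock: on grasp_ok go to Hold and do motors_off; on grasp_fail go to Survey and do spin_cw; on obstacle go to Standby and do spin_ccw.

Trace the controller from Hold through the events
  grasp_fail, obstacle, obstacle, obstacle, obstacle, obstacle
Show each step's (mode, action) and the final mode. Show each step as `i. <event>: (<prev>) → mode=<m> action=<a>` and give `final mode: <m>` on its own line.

1. grasp_fail: (Hold) → mode=Hold action=arm_extend
2. obstacle: (Hold) → mode=Survey action=motors_off
3. obstacle: (Survey) → mode=Dock action=spin_ccw
4. obstacle: (Dock) → mode=Standby action=spin_ccw
5. obstacle: (Standby) → mode=Standby action=arm_extend
6. obstacle: (Standby) → mode=Standby action=arm_extend

final mode: Standby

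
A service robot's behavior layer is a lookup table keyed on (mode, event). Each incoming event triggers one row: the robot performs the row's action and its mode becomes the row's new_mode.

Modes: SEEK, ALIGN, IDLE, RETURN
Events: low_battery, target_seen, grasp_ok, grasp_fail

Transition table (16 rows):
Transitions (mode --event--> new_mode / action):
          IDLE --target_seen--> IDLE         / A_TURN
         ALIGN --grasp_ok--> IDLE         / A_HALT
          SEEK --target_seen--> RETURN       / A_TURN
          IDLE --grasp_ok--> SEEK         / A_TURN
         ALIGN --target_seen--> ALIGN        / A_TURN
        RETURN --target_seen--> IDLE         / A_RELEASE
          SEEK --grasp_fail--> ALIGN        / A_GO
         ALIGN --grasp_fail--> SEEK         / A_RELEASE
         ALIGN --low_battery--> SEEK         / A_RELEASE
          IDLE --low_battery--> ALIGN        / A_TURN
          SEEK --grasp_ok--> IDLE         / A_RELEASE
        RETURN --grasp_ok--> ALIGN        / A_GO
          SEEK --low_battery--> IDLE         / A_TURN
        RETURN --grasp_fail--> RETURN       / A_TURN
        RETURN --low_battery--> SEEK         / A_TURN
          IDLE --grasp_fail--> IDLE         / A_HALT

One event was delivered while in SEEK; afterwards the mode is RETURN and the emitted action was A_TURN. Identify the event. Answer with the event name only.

try low_battery: (SEEK, low_battery) → (IDLE, A_TURN)
try target_seen: (SEEK, target_seen) → (RETURN, A_TURN)  ← matches
try grasp_ok: (SEEK, grasp_ok) → (IDLE, A_RELEASE)
try grasp_fail: (SEEK, grasp_fail) → (ALIGN, A_GO)

target_seen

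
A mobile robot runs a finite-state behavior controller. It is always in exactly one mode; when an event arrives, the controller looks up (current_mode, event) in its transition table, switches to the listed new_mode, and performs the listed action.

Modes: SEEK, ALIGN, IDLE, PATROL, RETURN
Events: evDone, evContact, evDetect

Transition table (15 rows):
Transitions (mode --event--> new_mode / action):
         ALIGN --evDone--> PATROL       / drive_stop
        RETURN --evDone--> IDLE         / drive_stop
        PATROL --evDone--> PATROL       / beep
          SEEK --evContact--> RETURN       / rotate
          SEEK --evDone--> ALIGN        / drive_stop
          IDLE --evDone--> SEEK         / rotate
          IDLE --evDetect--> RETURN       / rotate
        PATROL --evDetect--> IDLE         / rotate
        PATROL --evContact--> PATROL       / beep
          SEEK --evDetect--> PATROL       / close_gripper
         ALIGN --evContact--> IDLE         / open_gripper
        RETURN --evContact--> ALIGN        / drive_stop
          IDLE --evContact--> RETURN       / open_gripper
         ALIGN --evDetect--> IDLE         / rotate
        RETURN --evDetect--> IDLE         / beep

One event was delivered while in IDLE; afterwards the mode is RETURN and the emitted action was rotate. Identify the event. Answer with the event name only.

try evDone: (IDLE, evDone) → (SEEK, rotate)
try evContact: (IDLE, evContact) → (RETURN, open_gripper)
try evDetect: (IDLE, evDetect) → (RETURN, rotate)  ← matches

evDetect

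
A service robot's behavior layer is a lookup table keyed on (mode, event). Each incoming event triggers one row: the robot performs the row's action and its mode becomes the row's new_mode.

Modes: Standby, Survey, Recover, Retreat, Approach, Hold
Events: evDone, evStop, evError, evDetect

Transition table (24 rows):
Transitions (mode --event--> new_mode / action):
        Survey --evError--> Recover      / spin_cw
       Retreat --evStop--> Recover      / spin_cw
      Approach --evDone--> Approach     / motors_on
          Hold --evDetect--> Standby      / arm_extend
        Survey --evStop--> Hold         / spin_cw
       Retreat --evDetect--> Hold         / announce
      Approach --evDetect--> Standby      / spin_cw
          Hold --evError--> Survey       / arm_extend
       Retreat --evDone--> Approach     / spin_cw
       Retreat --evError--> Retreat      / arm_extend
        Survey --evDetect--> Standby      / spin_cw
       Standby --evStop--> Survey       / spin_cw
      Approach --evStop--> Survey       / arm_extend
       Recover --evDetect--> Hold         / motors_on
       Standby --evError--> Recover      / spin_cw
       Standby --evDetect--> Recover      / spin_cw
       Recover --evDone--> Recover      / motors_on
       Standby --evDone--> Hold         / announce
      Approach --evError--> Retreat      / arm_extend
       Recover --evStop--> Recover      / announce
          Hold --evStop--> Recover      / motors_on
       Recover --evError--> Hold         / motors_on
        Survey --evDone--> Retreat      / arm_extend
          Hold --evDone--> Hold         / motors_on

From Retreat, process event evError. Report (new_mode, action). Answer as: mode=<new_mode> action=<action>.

mode=Retreat action=arm_extend

current mode = Retreat; filter table to that mode:
  (Retreat, evStop) → (Recover, spin_cw)
  (Retreat, evDetect) → (Hold, announce)
  (Retreat, evDone) → (Approach, spin_cw)
  (Retreat, evError) → (Retreat, arm_extend)  ← event matches
event = evError selects (Retreat, arm_extend)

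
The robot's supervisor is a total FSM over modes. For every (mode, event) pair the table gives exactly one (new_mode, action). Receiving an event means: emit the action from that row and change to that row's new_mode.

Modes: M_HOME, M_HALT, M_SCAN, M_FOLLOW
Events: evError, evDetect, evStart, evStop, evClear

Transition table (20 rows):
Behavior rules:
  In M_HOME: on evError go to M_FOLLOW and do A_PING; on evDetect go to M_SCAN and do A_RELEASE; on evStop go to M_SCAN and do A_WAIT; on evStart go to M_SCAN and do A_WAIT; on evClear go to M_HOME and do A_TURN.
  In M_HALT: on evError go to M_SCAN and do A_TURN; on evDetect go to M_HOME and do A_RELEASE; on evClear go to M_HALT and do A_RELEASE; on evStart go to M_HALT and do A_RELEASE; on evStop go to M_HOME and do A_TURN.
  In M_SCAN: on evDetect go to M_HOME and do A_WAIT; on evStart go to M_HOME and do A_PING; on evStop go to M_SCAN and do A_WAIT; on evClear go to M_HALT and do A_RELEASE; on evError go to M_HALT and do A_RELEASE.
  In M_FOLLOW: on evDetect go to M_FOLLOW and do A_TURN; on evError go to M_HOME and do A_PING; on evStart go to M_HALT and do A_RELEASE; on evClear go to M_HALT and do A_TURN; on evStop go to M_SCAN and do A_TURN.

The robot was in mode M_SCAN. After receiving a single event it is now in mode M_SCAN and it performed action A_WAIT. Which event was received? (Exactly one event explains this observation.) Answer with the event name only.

evStop

try evError: (M_SCAN, evError) → (M_HALT, A_RELEASE)
try evDetect: (M_SCAN, evDetect) → (M_HOME, A_WAIT)
try evStart: (M_SCAN, evStart) → (M_HOME, A_PING)
try evStop: (M_SCAN, evStop) → (M_SCAN, A_WAIT)  ← matches
try evClear: (M_SCAN, evClear) → (M_HALT, A_RELEASE)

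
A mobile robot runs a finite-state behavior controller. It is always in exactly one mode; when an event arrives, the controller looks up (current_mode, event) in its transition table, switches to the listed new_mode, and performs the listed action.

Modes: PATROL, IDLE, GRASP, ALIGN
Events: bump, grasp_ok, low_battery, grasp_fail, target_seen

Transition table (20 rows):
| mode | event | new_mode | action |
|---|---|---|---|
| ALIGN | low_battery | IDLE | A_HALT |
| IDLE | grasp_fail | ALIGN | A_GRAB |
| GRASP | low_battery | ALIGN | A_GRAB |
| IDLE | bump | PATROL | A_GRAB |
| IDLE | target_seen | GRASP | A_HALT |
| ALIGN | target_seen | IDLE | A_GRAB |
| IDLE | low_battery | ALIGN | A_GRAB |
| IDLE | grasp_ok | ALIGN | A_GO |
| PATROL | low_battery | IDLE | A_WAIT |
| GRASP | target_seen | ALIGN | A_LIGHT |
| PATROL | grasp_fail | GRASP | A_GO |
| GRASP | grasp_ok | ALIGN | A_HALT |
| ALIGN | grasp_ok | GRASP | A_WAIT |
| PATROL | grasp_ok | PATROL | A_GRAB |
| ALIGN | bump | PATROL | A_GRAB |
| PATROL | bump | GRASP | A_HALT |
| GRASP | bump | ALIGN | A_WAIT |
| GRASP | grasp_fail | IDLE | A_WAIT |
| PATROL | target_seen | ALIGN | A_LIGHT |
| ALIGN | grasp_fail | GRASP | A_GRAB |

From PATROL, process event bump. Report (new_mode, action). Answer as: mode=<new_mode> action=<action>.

mode=GRASP action=A_HALT

current mode = PATROL; filter table to that mode:
  (PATROL, low_battery) → (IDLE, A_WAIT)
  (PATROL, grasp_fail) → (GRASP, A_GO)
  (PATROL, grasp_ok) → (PATROL, A_GRAB)
  (PATROL, bump) → (GRASP, A_HALT)  ← event matches
  (PATROL, target_seen) → (ALIGN, A_LIGHT)
event = bump selects (GRASP, A_HALT)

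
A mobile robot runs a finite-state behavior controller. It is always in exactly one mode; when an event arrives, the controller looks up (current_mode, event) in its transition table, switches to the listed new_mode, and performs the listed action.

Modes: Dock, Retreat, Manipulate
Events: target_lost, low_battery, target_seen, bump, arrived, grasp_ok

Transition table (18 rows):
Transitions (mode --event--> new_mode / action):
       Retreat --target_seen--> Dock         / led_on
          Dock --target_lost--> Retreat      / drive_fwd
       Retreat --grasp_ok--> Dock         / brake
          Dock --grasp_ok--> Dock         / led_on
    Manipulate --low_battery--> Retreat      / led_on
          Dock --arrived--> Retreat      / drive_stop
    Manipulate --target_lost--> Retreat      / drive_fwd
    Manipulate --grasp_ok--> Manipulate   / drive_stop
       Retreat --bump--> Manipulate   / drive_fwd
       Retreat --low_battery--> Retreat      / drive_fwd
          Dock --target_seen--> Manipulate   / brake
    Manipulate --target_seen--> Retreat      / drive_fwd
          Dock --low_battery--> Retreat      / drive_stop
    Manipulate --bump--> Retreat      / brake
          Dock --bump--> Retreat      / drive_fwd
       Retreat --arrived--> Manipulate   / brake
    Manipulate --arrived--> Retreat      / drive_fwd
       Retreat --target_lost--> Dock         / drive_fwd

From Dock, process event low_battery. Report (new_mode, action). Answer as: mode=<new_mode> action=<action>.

current mode = Dock; filter table to that mode:
  (Dock, target_lost) → (Retreat, drive_fwd)
  (Dock, grasp_ok) → (Dock, led_on)
  (Dock, arrived) → (Retreat, drive_stop)
  (Dock, target_seen) → (Manipulate, brake)
  (Dock, low_battery) → (Retreat, drive_stop)  ← event matches
  (Dock, bump) → (Retreat, drive_fwd)
event = low_battery selects (Retreat, drive_stop)

mode=Retreat action=drive_stop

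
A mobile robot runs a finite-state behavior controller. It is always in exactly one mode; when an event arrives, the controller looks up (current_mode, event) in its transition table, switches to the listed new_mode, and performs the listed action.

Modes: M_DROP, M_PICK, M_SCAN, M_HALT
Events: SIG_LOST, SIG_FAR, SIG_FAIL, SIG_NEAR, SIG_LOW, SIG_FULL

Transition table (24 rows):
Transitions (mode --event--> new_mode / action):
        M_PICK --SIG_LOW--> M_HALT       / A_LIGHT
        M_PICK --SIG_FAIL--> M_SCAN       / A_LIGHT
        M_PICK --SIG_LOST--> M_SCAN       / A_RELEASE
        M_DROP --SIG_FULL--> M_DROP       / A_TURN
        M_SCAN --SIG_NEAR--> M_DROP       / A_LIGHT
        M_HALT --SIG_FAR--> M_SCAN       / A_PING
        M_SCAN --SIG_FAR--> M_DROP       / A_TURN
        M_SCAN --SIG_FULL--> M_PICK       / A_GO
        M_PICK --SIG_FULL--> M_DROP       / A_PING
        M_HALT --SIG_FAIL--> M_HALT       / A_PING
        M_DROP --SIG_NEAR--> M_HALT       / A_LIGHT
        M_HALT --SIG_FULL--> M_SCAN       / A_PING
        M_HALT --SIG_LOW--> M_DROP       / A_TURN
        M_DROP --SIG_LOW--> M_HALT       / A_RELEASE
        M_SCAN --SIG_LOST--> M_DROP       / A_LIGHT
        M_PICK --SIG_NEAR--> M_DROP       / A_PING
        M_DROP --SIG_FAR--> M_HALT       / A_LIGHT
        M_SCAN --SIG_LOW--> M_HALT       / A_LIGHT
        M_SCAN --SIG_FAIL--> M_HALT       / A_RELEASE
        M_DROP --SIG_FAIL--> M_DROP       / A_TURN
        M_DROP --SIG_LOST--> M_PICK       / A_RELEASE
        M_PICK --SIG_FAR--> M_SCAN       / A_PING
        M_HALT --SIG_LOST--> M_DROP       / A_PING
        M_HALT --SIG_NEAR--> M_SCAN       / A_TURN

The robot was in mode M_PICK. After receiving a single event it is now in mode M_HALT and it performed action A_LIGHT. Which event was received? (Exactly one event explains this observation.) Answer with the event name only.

SIG_LOW

try SIG_LOST: (M_PICK, SIG_LOST) → (M_SCAN, A_RELEASE)
try SIG_FAR: (M_PICK, SIG_FAR) → (M_SCAN, A_PING)
try SIG_FAIL: (M_PICK, SIG_FAIL) → (M_SCAN, A_LIGHT)
try SIG_NEAR: (M_PICK, SIG_NEAR) → (M_DROP, A_PING)
try SIG_LOW: (M_PICK, SIG_LOW) → (M_HALT, A_LIGHT)  ← matches
try SIG_FULL: (M_PICK, SIG_FULL) → (M_DROP, A_PING)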